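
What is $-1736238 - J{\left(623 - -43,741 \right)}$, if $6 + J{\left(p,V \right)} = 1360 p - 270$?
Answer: $-2641722$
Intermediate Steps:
$J{\left(p,V \right)} = -276 + 1360 p$ ($J{\left(p,V \right)} = -6 + \left(1360 p - 270\right) = -6 + \left(-270 + 1360 p\right) = -276 + 1360 p$)
$-1736238 - J{\left(623 - -43,741 \right)} = -1736238 - \left(-276 + 1360 \left(623 - -43\right)\right) = -1736238 - \left(-276 + 1360 \left(623 + 43\right)\right) = -1736238 - \left(-276 + 1360 \cdot 666\right) = -1736238 - \left(-276 + 905760\right) = -1736238 - 905484 = -2641722$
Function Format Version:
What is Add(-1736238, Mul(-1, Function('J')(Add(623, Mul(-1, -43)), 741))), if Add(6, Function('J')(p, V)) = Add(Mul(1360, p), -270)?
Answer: -2641722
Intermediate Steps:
Function('J')(p, V) = Add(-276, Mul(1360, p)) (Function('J')(p, V) = Add(-6, Add(Mul(1360, p), -270)) = Add(-6, Add(-270, Mul(1360, p))) = Add(-276, Mul(1360, p)))
Add(-1736238, Mul(-1, Function('J')(Add(623, Mul(-1, -43)), 741))) = Add(-1736238, Mul(-1, Add(-276, Mul(1360, Add(623, Mul(-1, -43)))))) = Add(-1736238, Mul(-1, Add(-276, Mul(1360, Add(623, 43))))) = Add(-1736238, Mul(-1, Add(-276, Mul(1360, 666)))) = Add(-1736238, Mul(-1, Add(-276, 905760))) = Add(-1736238, Mul(-1, 905484)) = Add(-1736238, -905484) = -2641722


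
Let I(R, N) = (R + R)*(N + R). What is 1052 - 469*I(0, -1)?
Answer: 1052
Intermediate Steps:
I(R, N) = 2*R*(N + R) (I(R, N) = (2*R)*(N + R) = 2*R*(N + R))
1052 - 469*I(0, -1) = 1052 - 938*0*(-1 + 0) = 1052 - 938*0*(-1) = 1052 - 469*0 = 1052 + 0 = 1052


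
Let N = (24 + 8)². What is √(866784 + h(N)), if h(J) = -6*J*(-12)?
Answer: 4*√58782 ≈ 969.80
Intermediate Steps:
N = 1024 (N = 32² = 1024)
h(J) = 72*J
√(866784 + h(N)) = √(866784 + 72*1024) = √(866784 + 73728) = √940512 = 4*√58782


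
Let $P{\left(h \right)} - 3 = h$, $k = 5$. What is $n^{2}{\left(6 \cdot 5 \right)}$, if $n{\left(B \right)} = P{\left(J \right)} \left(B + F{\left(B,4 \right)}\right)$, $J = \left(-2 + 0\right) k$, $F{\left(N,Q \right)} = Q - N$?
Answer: $784$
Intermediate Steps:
$J = -10$ ($J = \left(-2 + 0\right) 5 = \left(-2\right) 5 = -10$)
$P{\left(h \right)} = 3 + h$
$n{\left(B \right)} = -28$ ($n{\left(B \right)} = \left(3 - 10\right) \left(B - \left(-4 + B\right)\right) = \left(-7\right) 4 = -28$)
$n^{2}{\left(6 \cdot 5 \right)} = \left(-28\right)^{2} = 784$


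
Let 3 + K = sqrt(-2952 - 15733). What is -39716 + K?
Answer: -39719 + I*sqrt(18685) ≈ -39719.0 + 136.69*I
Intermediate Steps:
K = -3 + I*sqrt(18685) (K = -3 + sqrt(-2952 - 15733) = -3 + sqrt(-18685) = -3 + I*sqrt(18685) ≈ -3.0 + 136.69*I)
-39716 + K = -39716 + (-3 + I*sqrt(18685)) = -39719 + I*sqrt(18685)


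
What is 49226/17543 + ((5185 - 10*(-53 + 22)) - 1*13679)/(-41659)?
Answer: 2194277846/730823837 ≈ 3.0025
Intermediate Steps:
49226/17543 + ((5185 - 10*(-53 + 22)) - 1*13679)/(-41659) = 49226*(1/17543) + ((5185 - 10*(-31)) - 13679)*(-1/41659) = 49226/17543 + ((5185 + 310) - 13679)*(-1/41659) = 49226/17543 + (5495 - 13679)*(-1/41659) = 49226/17543 - 8184*(-1/41659) = 49226/17543 + 8184/41659 = 2194277846/730823837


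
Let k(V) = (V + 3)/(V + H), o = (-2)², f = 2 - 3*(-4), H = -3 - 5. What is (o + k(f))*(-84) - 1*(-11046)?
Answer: 10472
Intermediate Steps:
H = -8
f = 14 (f = 2 + 12 = 14)
o = 4
k(V) = (3 + V)/(-8 + V) (k(V) = (V + 3)/(V - 8) = (3 + V)/(-8 + V))
(o + k(f))*(-84) - 1*(-11046) = (4 + (3 + 14)/(-8 + 14))*(-84) - 1*(-11046) = (4 + 17/6)*(-84) + 11046 = (41/6)*(-84) + 11046 = -574 + 11046 = 10472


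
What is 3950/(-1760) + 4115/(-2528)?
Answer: -107675/27808 ≈ -3.8721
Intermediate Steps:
3950/(-1760) + 4115/(-2528) = 3950*(-1/1760) + 4115*(-1/2528) = -395/176 - 4115/2528 = -107675/27808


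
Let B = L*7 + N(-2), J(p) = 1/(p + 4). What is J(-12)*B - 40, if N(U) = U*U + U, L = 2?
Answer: -42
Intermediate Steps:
J(p) = 1/(4 + p)
N(U) = U + U² (N(U) = U² + U = U + U²)
B = 16 (B = 2*7 - 2*(1 - 2) = 14 - 2*(-1) = 14 + 2 = 16)
J(-12)*B - 40 = 16/(4 - 12) - 40 = 16/(-8) - 40 = -⅛*16 - 40 = -2 - 40 = -42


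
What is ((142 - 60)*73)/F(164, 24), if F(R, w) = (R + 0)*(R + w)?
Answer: 73/376 ≈ 0.19415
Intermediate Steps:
F(R, w) = R*(R + w)
((142 - 60)*73)/F(164, 24) = ((142 - 60)*73)/((164*(164 + 24))) = (82*73)/((164*188)) = 5986/30832 = 5986*(1/30832) = 73/376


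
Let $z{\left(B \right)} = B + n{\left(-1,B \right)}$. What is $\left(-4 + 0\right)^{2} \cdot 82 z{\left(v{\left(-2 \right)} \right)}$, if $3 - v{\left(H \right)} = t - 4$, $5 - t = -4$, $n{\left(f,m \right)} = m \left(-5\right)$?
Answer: $10496$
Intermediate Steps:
$n{\left(f,m \right)} = - 5 m$
$t = 9$ ($t = 5 - -4 = 5 + 4 = 9$)
$v{\left(H \right)} = -2$ ($v{\left(H \right)} = 3 - \left(9 - 4\right) = 3 - 5 = -2$)
$z{\left(B \right)} = - 4 B$ ($z{\left(B \right)} = B - 5 B = - 4 B$)
$\left(-4 + 0\right)^{2} \cdot 82 z{\left(v{\left(-2 \right)} \right)} = \left(-4 + 0\right)^{2} \cdot 82 \left(\left(-4\right) \left(-2\right)\right) = \left(-4\right)^{2} \cdot 82 \cdot 8 = 16 \cdot 82 \cdot 8 = 1312 \cdot 8 = 10496$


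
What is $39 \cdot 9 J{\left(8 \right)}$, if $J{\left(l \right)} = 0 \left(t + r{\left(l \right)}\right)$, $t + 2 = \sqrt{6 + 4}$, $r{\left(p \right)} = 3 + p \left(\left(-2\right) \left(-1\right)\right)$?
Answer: $0$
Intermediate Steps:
$r{\left(p \right)} = 3 + 2 p$ ($r{\left(p \right)} = 3 + p 2 = 3 + 2 p$)
$t = -2 + \sqrt{10}$ ($t = -2 + \sqrt{6 + 4} = -2 + \sqrt{10} \approx 1.1623$)
$J{\left(l \right)} = 0$ ($J{\left(l \right)} = 0 \left(\left(-2 + \sqrt{10}\right) + \left(3 + 2 l\right)\right) = 0 \left(1 + \sqrt{10} + 2 l\right) = 0$)
$39 \cdot 9 J{\left(8 \right)} = 39 \cdot 9 \cdot 0 = 351 \cdot 0 = 0$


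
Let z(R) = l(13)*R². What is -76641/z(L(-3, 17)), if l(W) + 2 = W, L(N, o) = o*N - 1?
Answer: -76641/29744 ≈ -2.5767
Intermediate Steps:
L(N, o) = -1 + N*o (L(N, o) = N*o - 1 = -1 + N*o)
l(W) = -2 + W
z(R) = 11*R² (z(R) = (-2 + 13)*R² = 11*R²)
-76641/z(L(-3, 17)) = -76641*1/(11*(-1 - 3*17)²) = -76641*1/(11*(-1 - 51)²) = -76641/(11*(-52)²) = -76641/(11*2704) = -76641/29744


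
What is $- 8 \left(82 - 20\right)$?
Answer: $-496$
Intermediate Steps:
$- 8 \left(82 - 20\right) = \left(-8\right) 62 = -496$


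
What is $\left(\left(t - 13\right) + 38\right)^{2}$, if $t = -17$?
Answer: $64$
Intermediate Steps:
$\left(\left(t - 13\right) + 38\right)^{2} = \left(\left(-17 - 13\right) + 38\right)^{2} = \left(-30 + 38\right)^{2} = 8^{2} = 64$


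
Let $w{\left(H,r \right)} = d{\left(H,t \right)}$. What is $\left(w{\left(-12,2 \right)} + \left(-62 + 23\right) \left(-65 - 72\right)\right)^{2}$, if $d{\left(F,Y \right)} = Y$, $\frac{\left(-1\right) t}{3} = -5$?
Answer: $28708164$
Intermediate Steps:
$t = 15$ ($t = \left(-3\right) \left(-5\right) = 15$)
$w{\left(H,r \right)} = 15$
$\left(w{\left(-12,2 \right)} + \left(-62 + 23\right) \left(-65 - 72\right)\right)^{2} = \left(15 + \left(-62 + 23\right) \left(-65 - 72\right)\right)^{2} = \left(15 - -5343\right)^{2} = \left(15 + 5343\right)^{2} = 5358^{2} = 28708164$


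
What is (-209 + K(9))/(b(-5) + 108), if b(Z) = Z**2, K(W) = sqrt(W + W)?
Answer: -11/7 + 3*sqrt(2)/133 ≈ -1.5395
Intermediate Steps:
K(W) = sqrt(2)*sqrt(W) (K(W) = sqrt(2*W) = sqrt(2)*sqrt(W))
(-209 + K(9))/(b(-5) + 108) = (-209 + sqrt(2)*sqrt(9))/((-5)**2 + 108) = (-209 + sqrt(2)*3)/(25 + 108) = (-209 + 3*sqrt(2))/133 = (-209 + 3*sqrt(2))*(1/133) = -11/7 + 3*sqrt(2)/133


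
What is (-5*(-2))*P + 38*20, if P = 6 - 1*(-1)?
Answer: 830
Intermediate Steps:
P = 7 (P = 6 + 1 = 7)
(-5*(-2))*P + 38*20 = -5*(-2)*7 + 38*20 = 10*7 + 760 = 70 + 760 = 830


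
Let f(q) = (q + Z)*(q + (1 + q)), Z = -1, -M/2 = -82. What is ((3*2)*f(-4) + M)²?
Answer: 139876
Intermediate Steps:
M = 164 (M = -2*(-82) = 164)
f(q) = (1 + 2*q)*(-1 + q) (f(q) = (q - 1)*(q + (1 + q)) = (-1 + q)*(1 + 2*q) = (1 + 2*q)*(-1 + q))
((3*2)*f(-4) + M)² = ((3*2)*(-1 - 1*(-4) + 2*(-4)²) + 164)² = (6*(-1 + 4 + 2*16) + 164)² = (6*(-1 + 4 + 32) + 164)² = (6*35 + 164)² = (210 + 164)² = 374² = 139876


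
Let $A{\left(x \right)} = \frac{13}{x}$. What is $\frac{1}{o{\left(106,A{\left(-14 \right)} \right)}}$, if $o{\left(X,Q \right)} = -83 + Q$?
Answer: $- \frac{14}{1175} \approx -0.011915$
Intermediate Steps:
$\frac{1}{o{\left(106,A{\left(-14 \right)} \right)}} = \frac{1}{-83 + \frac{13}{-14}} = \frac{1}{-83 + 13 \left(- \frac{1}{14}\right)} = \frac{1}{-83 - \frac{13}{14}} = \frac{1}{- \frac{1175}{14}} = - \frac{14}{1175}$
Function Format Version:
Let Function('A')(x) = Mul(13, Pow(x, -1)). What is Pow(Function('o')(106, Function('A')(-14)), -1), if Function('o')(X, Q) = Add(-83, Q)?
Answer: Rational(-14, 1175) ≈ -0.011915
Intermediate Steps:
Pow(Function('o')(106, Function('A')(-14)), -1) = Pow(Add(-83, Mul(13, Pow(-14, -1))), -1) = Pow(Add(-83, Mul(13, Rational(-1, 14))), -1) = Pow(Add(-83, Rational(-13, 14)), -1) = Pow(Rational(-1175, 14), -1) = Rational(-14, 1175)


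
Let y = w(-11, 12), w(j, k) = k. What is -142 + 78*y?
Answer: 794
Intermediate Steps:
y = 12
-142 + 78*y = -142 + 78*12 = -142 + 936 = 794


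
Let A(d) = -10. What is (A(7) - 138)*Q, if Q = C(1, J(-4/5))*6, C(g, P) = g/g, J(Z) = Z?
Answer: -888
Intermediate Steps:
C(g, P) = 1
Q = 6 (Q = 1*6 = 6)
(A(7) - 138)*Q = (-10 - 138)*6 = -148*6 = -888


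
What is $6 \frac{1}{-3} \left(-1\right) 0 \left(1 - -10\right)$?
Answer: $0$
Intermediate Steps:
$6 \frac{1}{-3} \left(-1\right) 0 \left(1 - -10\right) = 6 \left(- \frac{1}{3}\right) \left(-1\right) 0 \left(1 + 10\right) = 6 \cdot \frac{1}{3} \cdot 0 \cdot 11 = 6 \cdot 0 \cdot 11 = 0 \cdot 11 = 0$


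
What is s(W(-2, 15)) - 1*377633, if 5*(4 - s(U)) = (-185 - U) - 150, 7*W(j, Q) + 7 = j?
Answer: -13214679/35 ≈ -3.7756e+5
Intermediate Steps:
W(j, Q) = -1 + j/7
s(U) = 71 + U/5 (s(U) = 4 - ((-185 - U) - 150)/5 = 4 - (-335 - U)/5 = 4 + (67 + U/5) = 71 + U/5)
s(W(-2, 15)) - 1*377633 = (71 + (-1 + (⅐)*(-2))/5) - 1*377633 = (71 + (-1 - 2/7)/5) - 377633 = (71 + (⅕)*(-9/7)) - 377633 = (71 - 9/35) - 377633 = 2476/35 - 377633 = -13214679/35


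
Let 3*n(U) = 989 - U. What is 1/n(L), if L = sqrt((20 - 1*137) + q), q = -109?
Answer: 2967/978347 + 3*I*sqrt(226)/978347 ≈ 0.0030327 + 4.6098e-5*I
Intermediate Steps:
L = I*sqrt(226) (L = sqrt((20 - 1*137) - 109) = sqrt((20 - 137) - 109) = sqrt(-117 - 109) = sqrt(-226) = I*sqrt(226) ≈ 15.033*I)
n(U) = 989/3 - U/3 (n(U) = (989 - U)/3 = 989/3 - U/3)
1/n(L) = 1/(989/3 - I*sqrt(226)/3)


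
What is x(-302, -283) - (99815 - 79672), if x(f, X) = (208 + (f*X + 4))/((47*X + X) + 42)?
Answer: -136431092/6771 ≈ -20149.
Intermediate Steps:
x(f, X) = (212 + X*f)/(42 + 48*X) (x(f, X) = (208 + (X*f + 4))/(48*X + 42) = (208 + (4 + X*f))/(42 + 48*X) = (212 + X*f)/(42 + 48*X))
x(-302, -283) - (99815 - 79672) = (212 - 283*(-302))/(6*(7 + 8*(-283))) - (99815 - 79672) = (212 + 85466)/(6*(7 - 2264)) - 1*20143 = (⅙)*85678/(-2257) - 20143 = (⅙)*(-1/2257)*85678 - 20143 = -42839/6771 - 20143 = -136431092/6771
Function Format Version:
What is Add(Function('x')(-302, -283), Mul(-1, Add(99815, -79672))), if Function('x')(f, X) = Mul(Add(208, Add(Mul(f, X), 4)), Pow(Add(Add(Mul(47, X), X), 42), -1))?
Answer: Rational(-136431092, 6771) ≈ -20149.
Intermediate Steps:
Function('x')(f, X) = Mul(Pow(Add(42, Mul(48, X)), -1), Add(212, Mul(X, f))) (Function('x')(f, X) = Mul(Add(208, Add(Mul(X, f), 4)), Pow(Add(Mul(48, X), 42), -1)) = Mul(Add(208, Add(4, Mul(X, f))), Pow(Add(42, Mul(48, X)), -1)) = Mul(Add(212, Mul(X, f)), Pow(Add(42, Mul(48, X)), -1)) = Mul(Pow(Add(42, Mul(48, X)), -1), Add(212, Mul(X, f))))
Add(Function('x')(-302, -283), Mul(-1, Add(99815, -79672))) = Add(Mul(Rational(1, 6), Pow(Add(7, Mul(8, -283)), -1), Add(212, Mul(-283, -302))), Mul(-1, Add(99815, -79672))) = Add(Mul(Rational(1, 6), Pow(Add(7, -2264), -1), Add(212, 85466)), Mul(-1, 20143)) = Add(Mul(Rational(1, 6), Pow(-2257, -1), 85678), -20143) = Add(Mul(Rational(1, 6), Rational(-1, 2257), 85678), -20143) = Add(Rational(-42839, 6771), -20143) = Rational(-136431092, 6771)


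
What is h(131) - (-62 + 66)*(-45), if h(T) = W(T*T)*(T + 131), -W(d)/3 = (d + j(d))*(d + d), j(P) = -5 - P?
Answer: 134885640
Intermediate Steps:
W(d) = 30*d (W(d) = -3*(d + (-5 - d))*(d + d) = -(-15)*2*d = -(-30)*d = 30*d)
h(T) = 30*T**2*(131 + T) (h(T) = (30*(T*T))*(T + 131) = (30*T**2)*(131 + T) = 30*T**2*(131 + T))
h(131) - (-62 + 66)*(-45) = 30*131**2*(131 + 131) - (-62 + 66)*(-45) = 30*17161*262 - 4*(-45) = 134885460 - 1*(-180) = 134885460 + 180 = 134885640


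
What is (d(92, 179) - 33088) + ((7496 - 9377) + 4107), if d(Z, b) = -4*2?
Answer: -30870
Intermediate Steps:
d(Z, b) = -8
(d(92, 179) - 33088) + ((7496 - 9377) + 4107) = (-8 - 33088) + ((7496 - 9377) + 4107) = -33096 + (-1881 + 4107) = -33096 + 2226 = -30870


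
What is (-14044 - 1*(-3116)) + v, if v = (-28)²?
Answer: -10144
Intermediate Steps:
v = 784
(-14044 - 1*(-3116)) + v = (-14044 - 1*(-3116)) + 784 = (-14044 + 3116) + 784 = -10928 + 784 = -10144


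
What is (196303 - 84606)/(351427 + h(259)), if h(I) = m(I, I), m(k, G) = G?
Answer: 111697/351686 ≈ 0.31760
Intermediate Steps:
h(I) = I
(196303 - 84606)/(351427 + h(259)) = (196303 - 84606)/(351427 + 259) = 111697/351686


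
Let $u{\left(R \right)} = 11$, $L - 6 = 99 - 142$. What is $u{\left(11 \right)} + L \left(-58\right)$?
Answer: $2157$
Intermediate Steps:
$L = -37$ ($L = 6 + \left(99 - 142\right) = 6 - 43 = -37$)
$u{\left(11 \right)} + L \left(-58\right) = 11 - -2146 = 11 + 2146 = 2157$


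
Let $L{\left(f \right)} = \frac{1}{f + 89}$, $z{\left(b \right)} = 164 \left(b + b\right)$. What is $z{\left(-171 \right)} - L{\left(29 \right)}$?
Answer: $- \frac{6618385}{118} \approx -56088.0$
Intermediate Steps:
$z{\left(b \right)} = 328 b$ ($z{\left(b \right)} = 164 \cdot 2 b = 328 b$)
$L{\left(f \right)} = \frac{1}{89 + f}$
$z{\left(-171 \right)} - L{\left(29 \right)} = 328 \left(-171\right) - \frac{1}{89 + 29} = -56088 - \frac{1}{118} = - \frac{6618385}{118}$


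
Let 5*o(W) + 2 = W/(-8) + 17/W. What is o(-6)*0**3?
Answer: 0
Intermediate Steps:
o(W) = -2/5 - W/40 + 17/(5*W) (o(W) = -2/5 + (W/(-8) + 17/W)/5 = -2/5 + (W*(-1/8) + 17/W)/5 = -2/5 + (-W/8 + 17/W)/5 = -2/5 + (17/W - W/8)/5 = -2/5 + (-W/40 + 17/(5*W)) = -2/5 - W/40 + 17/(5*W))
o(-6)*0**3 = ((1/40)*(136 - 1*(-6)*(16 - 6))/(-6))*0**3 = ((1/40)*(-1/6)*(136 - 1*(-6)*10))*0 = ((1/40)*(-1/6)*(136 + 60))*0 = ((1/40)*(-1/6)*196)*0 = -49/60*0 = 0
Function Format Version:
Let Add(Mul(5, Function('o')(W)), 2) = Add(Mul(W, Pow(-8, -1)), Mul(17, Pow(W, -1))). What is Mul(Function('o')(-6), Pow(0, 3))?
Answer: 0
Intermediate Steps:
Function('o')(W) = Add(Rational(-2, 5), Mul(Rational(-1, 40), W), Mul(Rational(17, 5), Pow(W, -1))) (Function('o')(W) = Add(Rational(-2, 5), Mul(Rational(1, 5), Add(Mul(W, Pow(-8, -1)), Mul(17, Pow(W, -1))))) = Add(Rational(-2, 5), Mul(Rational(1, 5), Add(Mul(W, Rational(-1, 8)), Mul(17, Pow(W, -1))))) = Add(Rational(-2, 5), Mul(Rational(1, 5), Add(Mul(Rational(-1, 8), W), Mul(17, Pow(W, -1))))) = Add(Rational(-2, 5), Mul(Rational(1, 5), Add(Mul(17, Pow(W, -1)), Mul(Rational(-1, 8), W)))) = Add(Rational(-2, 5), Add(Mul(Rational(-1, 40), W), Mul(Rational(17, 5), Pow(W, -1)))) = Add(Rational(-2, 5), Mul(Rational(-1, 40), W), Mul(Rational(17, 5), Pow(W, -1))))
Mul(Function('o')(-6), Pow(0, 3)) = Mul(Mul(Rational(1, 40), Pow(-6, -1), Add(136, Mul(-1, -6, Add(16, -6)))), Pow(0, 3)) = Mul(Mul(Rational(1, 40), Rational(-1, 6), Add(136, Mul(-1, -6, 10))), 0) = Mul(Mul(Rational(1, 40), Rational(-1, 6), Add(136, 60)), 0) = Mul(Mul(Rational(1, 40), Rational(-1, 6), 196), 0) = Mul(Rational(-49, 60), 0) = 0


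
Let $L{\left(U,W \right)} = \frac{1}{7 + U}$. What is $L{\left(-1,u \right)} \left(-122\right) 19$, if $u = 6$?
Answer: $- \frac{1159}{3} \approx -386.33$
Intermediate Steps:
$L{\left(-1,u \right)} \left(-122\right) 19 = \frac{1}{7 - 1} \left(-122\right) 19 = \frac{1}{6} \left(-122\right) 19 = \left(- \frac{61}{3}\right) 19 = - \frac{1159}{3}$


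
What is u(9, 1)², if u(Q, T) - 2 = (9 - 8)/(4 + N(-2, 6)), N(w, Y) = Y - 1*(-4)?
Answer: 841/196 ≈ 4.2908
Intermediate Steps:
N(w, Y) = 4 + Y (N(w, Y) = Y + 4 = 4 + Y)
u(Q, T) = 29/14 (u(Q, T) = 2 + (9 - 8)/(4 + (4 + 6)) = 2 + 1/(4 + 10) = 2 + 1/14 = 29/14)
u(9, 1)² = (29/14)² = 841/196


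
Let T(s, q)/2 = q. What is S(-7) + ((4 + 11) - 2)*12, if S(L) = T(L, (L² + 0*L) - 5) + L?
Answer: 237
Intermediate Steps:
T(s, q) = 2*q
S(L) = -10 + L + 2*L² (S(L) = 2*((L² + 0*L) - 5) + L = 2*((L² + 0) - 5) + L = 2*(L² - 5) + L = 2*(-5 + L²) + L = (-10 + 2*L²) + L = -10 + L + 2*L²)
S(-7) + ((4 + 11) - 2)*12 = (-10 - 7 + 2*(-7)²) + ((4 + 11) - 2)*12 = (-10 - 7 + 2*49) + (15 - 2)*12 = (-10 - 7 + 98) + 13*12 = 81 + 156 = 237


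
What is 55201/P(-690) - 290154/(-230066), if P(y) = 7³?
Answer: 172964812/1066387 ≈ 162.20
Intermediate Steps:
P(y) = 343
55201/P(-690) - 290154/(-230066) = 55201/343 - 290154/(-230066) = 55201*(1/343) - 290154*(-1/230066) = 55201/343 + 3921/3109 = 172964812/1066387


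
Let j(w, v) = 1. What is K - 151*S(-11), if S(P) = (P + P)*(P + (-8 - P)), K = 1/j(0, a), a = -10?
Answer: -26575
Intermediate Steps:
K = 1 (K = 1/1 = 1)
S(P) = -16*P (S(P) = (2*P)*(-8) = -16*P)
K - 151*S(-11) = 1 - (-2416)*(-11) = 1 - 151*176 = 1 - 26576 = -26575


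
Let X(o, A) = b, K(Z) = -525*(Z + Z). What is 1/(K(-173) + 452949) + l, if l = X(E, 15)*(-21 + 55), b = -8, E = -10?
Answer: -172610927/634599 ≈ -272.00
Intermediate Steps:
K(Z) = -1050*Z
X(o, A) = -8
l = -272 (l = -8*(-21 + 55) = -8*34 = -272)
1/(K(-173) + 452949) + l = 1/(-1050*(-173) + 452949) - 272 = 1/(181650 + 452949) - 272 = 1/634599 - 272 = -172610927/634599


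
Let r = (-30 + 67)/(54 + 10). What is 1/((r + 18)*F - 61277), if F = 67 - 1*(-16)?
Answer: -64/3823041 ≈ -1.6741e-5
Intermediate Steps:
F = 83 (F = 67 + 16 = 83)
r = 37/64 ≈ 0.57813
1/((r + 18)*F - 61277) = 1/((37/64 + 18)*83 - 61277) = 1/((1189/64)*83 - 61277) = 1/(98687/64 - 61277) = 1/(-3823041/64) = -64/3823041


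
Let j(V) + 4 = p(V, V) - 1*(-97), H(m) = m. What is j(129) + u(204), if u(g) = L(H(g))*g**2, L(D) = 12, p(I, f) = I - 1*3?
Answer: 499611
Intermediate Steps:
p(I, f) = -3 + I (p(I, f) = I - 3 = -3 + I)
j(V) = 90 + V (j(V) = -4 + ((-3 + V) - 1*(-97)) = -4 + ((-3 + V) + 97) = -4 + (94 + V) = 90 + V)
u(g) = 12*g**2
j(129) + u(204) = (90 + 129) + 12*204**2 = 219 + 12*41616 = 219 + 499392 = 499611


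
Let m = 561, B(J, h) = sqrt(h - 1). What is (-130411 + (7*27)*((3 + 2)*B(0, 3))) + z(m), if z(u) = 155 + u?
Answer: -129695 + 945*sqrt(2) ≈ -1.2836e+5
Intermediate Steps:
B(J, h) = sqrt(-1 + h)
(-130411 + (7*27)*((3 + 2)*B(0, 3))) + z(m) = (-130411 + (7*27)*((3 + 2)*sqrt(-1 + 3))) + (155 + 561) = (-130411 + 189*(5*sqrt(2))) + 716 = (-130411 + 945*sqrt(2)) + 716 = -129695 + 945*sqrt(2)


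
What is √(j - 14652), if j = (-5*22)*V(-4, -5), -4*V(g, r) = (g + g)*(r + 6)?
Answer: 26*I*√22 ≈ 121.95*I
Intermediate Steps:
V(g, r) = -g*(6 + r)/2 (V(g, r) = -(g + g)*(r + 6)/4 = -2*g*(6 + r)/4 = -g*(6 + r)/2)
j = -220 (j = (-5*22)*(-½*(-4)*(6 - 5)) = -(-55)*(-4) = -110*2 = -220)
√(j - 14652) = √(-220 - 14652) = √(-14872) = 26*I*√22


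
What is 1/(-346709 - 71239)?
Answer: -1/417948 ≈ -2.3926e-6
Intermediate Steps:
1/(-346709 - 71239) = 1/(-417948) = -1/417948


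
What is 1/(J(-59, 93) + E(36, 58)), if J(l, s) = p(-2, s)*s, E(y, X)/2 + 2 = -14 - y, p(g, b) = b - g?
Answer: 1/8731 ≈ 0.00011453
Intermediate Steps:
E(y, X) = -32 - 2*y (E(y, X) = -4 + 2*(-14 - y) = -4 + (-28 - 2*y) = -32 - 2*y)
J(l, s) = s*(2 + s) (J(l, s) = (s - 1*(-2))*s = (s + 2)*s = (2 + s)*s = s*(2 + s))
1/(J(-59, 93) + E(36, 58)) = 1/(93*(2 + 93) + (-32 - 2*36)) = 1/(93*95 + (-32 - 72)) = 1/(8835 - 104) = 1/8731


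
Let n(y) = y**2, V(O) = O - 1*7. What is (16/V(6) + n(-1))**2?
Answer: 225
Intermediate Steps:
V(O) = -7 + O (V(O) = O - 7 = -7 + O)
(16/V(6) + n(-1))**2 = (16/(-7 + 6) + (-1)**2)**2 = (16/(-1) + 1)**2 = (16*(-1) + 1)**2 = (-16 + 1)**2 = (-15)**2 = 225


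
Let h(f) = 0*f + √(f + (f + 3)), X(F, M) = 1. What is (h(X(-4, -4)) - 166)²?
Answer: (166 - √5)² ≈ 26819.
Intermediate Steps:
h(f) = √(3 + 2*f) (h(f) = 0 + √(f + (3 + f)) = 0 + √(3 + 2*f) = √(3 + 2*f))
(h(X(-4, -4)) - 166)² = (√(3 + 2*1) - 166)² = (√(3 + 2) - 166)² = (√5 - 166)² = (-166 + √5)²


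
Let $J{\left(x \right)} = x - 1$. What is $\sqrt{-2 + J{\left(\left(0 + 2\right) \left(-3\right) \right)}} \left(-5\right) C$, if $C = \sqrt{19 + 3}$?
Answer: $- 15 i \sqrt{22} \approx - 70.356 i$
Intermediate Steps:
$J{\left(x \right)} = -1 + x$ ($J{\left(x \right)} = x - 1 = -1 + x$)
$C = \sqrt{22} \approx 4.6904$
$\sqrt{-2 + J{\left(\left(0 + 2\right) \left(-3\right) \right)}} \left(-5\right) C = \sqrt{-2 + \left(-1 + \left(0 + 2\right) \left(-3\right)\right)} \left(-5\right) \sqrt{22} = \sqrt{-2 + \left(-1 + 2 \left(-3\right)\right)} \left(-5\right) \sqrt{22} = \sqrt{-2 - 7} \left(-5\right) \sqrt{22} = \sqrt{-9} \left(-5\right) \sqrt{22} = 3 i \left(-5\right) \sqrt{22} = - 15 i \sqrt{22}$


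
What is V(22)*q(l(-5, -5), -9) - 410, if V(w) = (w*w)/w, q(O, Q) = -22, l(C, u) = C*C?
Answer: -894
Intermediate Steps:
l(C, u) = C**2
V(w) = w (V(w) = w**2/w = w)
V(22)*q(l(-5, -5), -9) - 410 = 22*(-22) - 410 = -484 - 410 = -894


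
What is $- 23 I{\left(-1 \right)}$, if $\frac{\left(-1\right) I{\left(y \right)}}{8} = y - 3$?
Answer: $-736$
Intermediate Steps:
$I{\left(y \right)} = 24 - 8 y$ ($I{\left(y \right)} = - 8 \left(y - 3\right) = - 8 \left(-3 + y\right) = 24 - 8 y$)
$- 23 I{\left(-1 \right)} = - 23 \left(24 - -8\right) = - 23 \left(24 + 8\right) = \left(-23\right) 32 = -736$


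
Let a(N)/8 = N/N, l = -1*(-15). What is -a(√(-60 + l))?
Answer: -8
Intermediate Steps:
l = 15
a(N) = 8 (a(N) = 8*(N/N) = 8*1 = 8)
-a(√(-60 + l)) = -1*8 = -8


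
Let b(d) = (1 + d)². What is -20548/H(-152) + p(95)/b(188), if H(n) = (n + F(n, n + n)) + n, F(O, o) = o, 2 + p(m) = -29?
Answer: 183494065/5429592 ≈ 33.795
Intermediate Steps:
p(m) = -31 (p(m) = -2 - 29 = -31)
H(n) = 4*n (H(n) = (n + (n + n)) + n = (n + 2*n) + n = 3*n + n = 4*n)
-20548/H(-152) + p(95)/b(188) = -20548/(4*(-152)) - 31/(1 + 188)² = -20548/(-608) - 31/(189²) = -20548*(-1/608) - 31/35721 = 5137/152 - 31*1/35721 = 5137/152 - 31/35721 = 183494065/5429592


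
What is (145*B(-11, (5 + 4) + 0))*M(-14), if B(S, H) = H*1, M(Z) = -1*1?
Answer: -1305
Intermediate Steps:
M(Z) = -1
B(S, H) = H
(145*B(-11, (5 + 4) + 0))*M(-14) = (145*((5 + 4) + 0))*(-1) = (145*(9 + 0))*(-1) = (145*9)*(-1) = 1305*(-1) = -1305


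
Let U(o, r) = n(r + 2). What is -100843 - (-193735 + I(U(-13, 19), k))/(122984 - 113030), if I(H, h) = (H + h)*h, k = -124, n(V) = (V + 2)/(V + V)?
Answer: -21075868697/209034 ≈ -1.0083e+5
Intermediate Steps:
n(V) = (2 + V)/(2*V) (n(V) = (2 + V)/((2*V)) = (2 + V)*(1/(2*V)) = (2 + V)/(2*V))
U(o, r) = (4 + r)/(2*(2 + r)) (U(o, r) = (2 + (r + 2))/(2*(r + 2)) = (2 + (2 + r))/(2*(2 + r)) = (4 + r)/(2*(2 + r)))
I(H, h) = h*(H + h)
-100843 - (-193735 + I(U(-13, 19), k))/(122984 - 113030) = -100843 - (-193735 - 124*((4 + 19)/(2*(2 + 19)) - 124))/(122984 - 113030) = -100843 - (-193735 - 124*((½)*23/21 - 124))/9954 = -100843 - (-193735 - 124*((½)*(1/21)*23 - 124))/9954 = -100843 - (-193735 - 124*(23/42 - 124))/9954 = -100843 - (-193735 - 124*(-5185/42))/9954 = -100843 - (-193735 + 321470/21)/9954 = -100843 - (-3746965)/(21*9954) = -100843 - 1*(-3746965/209034) = -100843 + 3746965/209034 = -21075868697/209034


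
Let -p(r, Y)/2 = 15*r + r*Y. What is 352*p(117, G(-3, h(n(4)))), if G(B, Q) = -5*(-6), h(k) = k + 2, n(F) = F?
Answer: -3706560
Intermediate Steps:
h(k) = 2 + k
G(B, Q) = 30
p(r, Y) = -30*r - 2*Y*r (p(r, Y) = -2*(15*r + r*Y) = -2*(15*r + Y*r) = -30*r - 2*Y*r)
352*p(117, G(-3, h(n(4)))) = 352*(-2*117*(15 + 30)) = 352*(-2*117*45) = 352*(-10530) = -3706560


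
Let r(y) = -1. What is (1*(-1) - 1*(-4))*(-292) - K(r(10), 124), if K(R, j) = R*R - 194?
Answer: -683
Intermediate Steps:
K(R, j) = -194 + R² (K(R, j) = R² - 194 = -194 + R²)
(1*(-1) - 1*(-4))*(-292) - K(r(10), 124) = (1*(-1) - 1*(-4))*(-292) - (-194 + (-1)²) = (-1 + 4)*(-292) - (-194 + 1) = 3*(-292) - 1*(-193) = -876 + 193 = -683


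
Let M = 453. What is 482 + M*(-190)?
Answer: -85588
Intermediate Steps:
482 + M*(-190) = 482 + 453*(-190) = 482 - 86070 = -85588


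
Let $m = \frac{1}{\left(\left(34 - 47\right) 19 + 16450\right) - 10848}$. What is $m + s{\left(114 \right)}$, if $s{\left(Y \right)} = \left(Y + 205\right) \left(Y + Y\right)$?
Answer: $\frac{389479861}{5355} \approx 72732.0$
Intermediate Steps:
$s{\left(Y \right)} = 2 Y \left(205 + Y\right)$ ($s{\left(Y \right)} = \left(205 + Y\right) 2 Y = 2 Y \left(205 + Y\right)$)
$m = \frac{1}{5355}$ ($m = \frac{1}{\left(\left(-13\right) 19 + 16450\right) - 10848} = \frac{1}{\left(-247 + 16450\right) - 10848} = \frac{1}{16203 - 10848} = \frac{1}{5355} \approx 0.00018674$)
$m + s{\left(114 \right)} = \frac{1}{5355} + 2 \cdot 114 \left(205 + 114\right) = \frac{1}{5355} + 2 \cdot 114 \cdot 319 = \frac{1}{5355} + 72732 = \frac{389479861}{5355}$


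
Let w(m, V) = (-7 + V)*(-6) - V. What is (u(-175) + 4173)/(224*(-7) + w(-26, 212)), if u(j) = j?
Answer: -1999/1505 ≈ -1.3282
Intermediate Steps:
w(m, V) = 42 - 7*V (w(m, V) = (42 - 6*V) - V = 42 - 7*V)
(u(-175) + 4173)/(224*(-7) + w(-26, 212)) = (-175 + 4173)/(224*(-7) + (42 - 7*212)) = 3998/(-1568 + (42 - 1484)) = 3998/(-1568 - 1442) = 3998/(-3010) = 3998*(-1/3010) = -1999/1505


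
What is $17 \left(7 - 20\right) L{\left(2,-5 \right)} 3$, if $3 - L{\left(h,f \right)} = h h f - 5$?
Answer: $-18564$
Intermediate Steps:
$L{\left(h,f \right)} = 8 - f h^{2}$ ($L{\left(h,f \right)} = 3 - \left(h h f - 5\right) = 3 - \left(h^{2} f - 5\right) = 3 - \left(f h^{2} - 5\right) = 3 - \left(-5 + f h^{2}\right) = 8 - f h^{2}$)
$17 \left(7 - 20\right) L{\left(2,-5 \right)} 3 = 17 \left(7 - 20\right) \left(8 - - 5 \cdot 2^{2}\right) 3 = 17 \left(-13\right) \left(8 - \left(-5\right) 4\right) 3 = - 221 \left(8 + 20\right) 3 = - 221 \cdot 28 \cdot 3 = \left(-221\right) 84 = -18564$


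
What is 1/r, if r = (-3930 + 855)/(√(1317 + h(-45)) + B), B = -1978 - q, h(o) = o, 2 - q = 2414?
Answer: -434/3075 - 2*√318/3075 ≈ -0.15274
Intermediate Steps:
q = -2412 (q = 2 - 1*2414 = 2 - 2414 = -2412)
B = 434 (B = -1978 - 1*(-2412) = -1978 + 2412 = 434)
r = -3075/(434 + 2*√318) (r = (-3930 + 855)/(√(1317 - 45) + 434) = -3075/(√1272 + 434) = -3075/(2*√318 + 434) = -3075/(434 + 2*√318) ≈ -6.5472)
1/r = 1/(-667275/93542 + 3075*√318/93542)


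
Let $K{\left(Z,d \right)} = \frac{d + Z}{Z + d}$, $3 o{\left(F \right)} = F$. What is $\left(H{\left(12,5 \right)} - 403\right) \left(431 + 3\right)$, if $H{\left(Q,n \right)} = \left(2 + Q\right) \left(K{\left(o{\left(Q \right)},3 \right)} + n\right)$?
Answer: $-138446$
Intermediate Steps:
$o{\left(F \right)} = \frac{F}{3}$
$K{\left(Z,d \right)} = 1$ ($K{\left(Z,d \right)} = \frac{Z + d}{Z + d} = 1$)
$H{\left(Q,n \right)} = \left(1 + n\right) \left(2 + Q\right)$ ($H{\left(Q,n \right)} = \left(2 + Q\right) \left(1 + n\right) = \left(1 + n\right) \left(2 + Q\right)$)
$\left(H{\left(12,5 \right)} - 403\right) \left(431 + 3\right) = \left(\left(2 + 12 + 2 \cdot 5 + 12 \cdot 5\right) - 403\right) \left(431 + 3\right) = \left(\left(2 + 12 + 10 + 60\right) - 403\right) 434 = \left(84 - 403\right) 434 = \left(-319\right) 434 = -138446$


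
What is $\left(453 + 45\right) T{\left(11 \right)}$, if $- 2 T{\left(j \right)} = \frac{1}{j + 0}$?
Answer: $- \frac{249}{11} \approx -22.636$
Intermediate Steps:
$T{\left(j \right)} = - \frac{1}{2 j}$ ($T{\left(j \right)} = - \frac{1}{2 \left(j + 0\right)} = - \frac{1}{2 j}$)
$\left(453 + 45\right) T{\left(11 \right)} = \left(453 + 45\right) \left(- \frac{1}{2 \cdot 11}\right) = 498 \left(\left(- \frac{1}{2}\right) \frac{1}{11}\right) = 498 \left(- \frac{1}{22}\right) = - \frac{249}{11}$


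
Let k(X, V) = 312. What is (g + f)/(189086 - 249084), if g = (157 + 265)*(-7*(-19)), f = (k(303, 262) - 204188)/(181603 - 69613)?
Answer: -1571336716/1679794005 ≈ -0.93543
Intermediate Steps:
f = -101938/55995 (f = (312 - 204188)/(181603 - 69613) = -203876/111990 = -203876*1/111990 = -101938/55995 ≈ -1.8205)
g = 56126 (g = 422*133 = 56126)
(g + f)/(189086 - 249084) = (56126 - 101938/55995)/(189086 - 249084) = (3142673432/55995)/(-59998) = (3142673432/55995)*(-1/59998) = -1571336716/1679794005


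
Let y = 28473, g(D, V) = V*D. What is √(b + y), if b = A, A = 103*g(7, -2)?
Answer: √27031 ≈ 164.41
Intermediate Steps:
g(D, V) = D*V
A = -1442 (A = 103*(7*(-2)) = 103*(-14) = -1442)
b = -1442
√(b + y) = √(-1442 + 28473) = √27031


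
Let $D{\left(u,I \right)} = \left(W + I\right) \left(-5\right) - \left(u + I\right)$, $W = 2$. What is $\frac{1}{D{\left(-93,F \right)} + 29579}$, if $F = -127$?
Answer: $\frac{1}{30424} \approx 3.2869 \cdot 10^{-5}$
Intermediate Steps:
$D{\left(u,I \right)} = -10 - u - 6 I$ ($D{\left(u,I \right)} = \left(2 + I\right) \left(-5\right) - \left(u + I\right) = \left(-10 - 5 I\right) - \left(I + u\right) = -10 - u - 6 I$)
$\frac{1}{D{\left(-93,F \right)} + 29579} = \frac{1}{\left(-10 - -93 - -762\right) + 29579} = \frac{1}{\left(-10 + 93 + 762\right) + 29579} = \frac{1}{845 + 29579} = \frac{1}{30424}$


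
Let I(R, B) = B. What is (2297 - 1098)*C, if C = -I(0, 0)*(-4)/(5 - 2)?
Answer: 0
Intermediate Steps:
C = 0 (C = -0*(-4)/(5 - 2) = -0/3 = -1*0 = 0)
(2297 - 1098)*C = (2297 - 1098)*0 = 1199*0 = 0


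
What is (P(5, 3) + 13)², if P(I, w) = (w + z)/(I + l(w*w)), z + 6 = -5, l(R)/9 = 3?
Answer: 2601/16 ≈ 162.56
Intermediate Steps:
l(R) = 27 (l(R) = 9*3 = 27)
z = -11 (z = -6 - 5 = -11)
P(I, w) = (-11 + w)/(27 + I) (P(I, w) = (w - 11)/(I + 27) = (-11 + w)/(27 + I))
(P(5, 3) + 13)² = ((-11 + 3)/(27 + 5) + 13)² = (-8/32 + 13)² = ((1/32)*(-8) + 13)² = (-¼ + 13)² = (51/4)² = 2601/16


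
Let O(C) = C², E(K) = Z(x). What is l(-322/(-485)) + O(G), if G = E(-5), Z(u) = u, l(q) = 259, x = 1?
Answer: 260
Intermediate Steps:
E(K) = 1
G = 1
l(-322/(-485)) + O(G) = 259 + 1² = 259 + 1 = 260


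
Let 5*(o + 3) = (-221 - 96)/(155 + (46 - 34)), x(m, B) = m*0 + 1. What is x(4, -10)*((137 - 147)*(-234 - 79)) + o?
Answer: 2610728/835 ≈ 3126.6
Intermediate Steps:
x(m, B) = 1 (x(m, B) = 0 + 1 = 1)
o = -2822/835 (o = -3 + ((-221 - 96)/(155 + (46 - 34)))/5 = -3 + (-317/(155 + 12))/5 = -3 + (-317/167)/5 = -3 + (-317*1/167)/5 = -3 + (⅕)*(-317/167) = -3 - 317/835 = -2822/835 ≈ -3.3796)
x(4, -10)*((137 - 147)*(-234 - 79)) + o = 1*((137 - 147)*(-234 - 79)) - 2822/835 = 1*(-10*(-313)) - 2822/835 = 1*3130 - 2822/835 = 3130 - 2822/835 = 2610728/835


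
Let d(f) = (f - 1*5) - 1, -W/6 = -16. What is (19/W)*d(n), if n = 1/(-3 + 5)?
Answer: -209/192 ≈ -1.0885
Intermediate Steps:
W = 96 (W = -6*(-16) = 96)
n = ½ (n = 1/2 = ½ ≈ 0.50000)
d(f) = -6 + f (d(f) = (f - 5) - 1 = (-5 + f) - 1 = -6 + f)
(19/W)*d(n) = (19/96)*(-6 + ½) = (19*(1/96))*(-11/2) = (19/96)*(-11/2) = -209/192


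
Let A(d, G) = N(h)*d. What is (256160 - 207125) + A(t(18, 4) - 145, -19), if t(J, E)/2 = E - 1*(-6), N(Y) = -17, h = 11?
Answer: 51160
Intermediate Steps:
t(J, E) = 12 + 2*E (t(J, E) = 2*(E - 1*(-6)) = 2*(E + 6) = 2*(6 + E) = 12 + 2*E)
A(d, G) = -17*d
(256160 - 207125) + A(t(18, 4) - 145, -19) = (256160 - 207125) - 17*((12 + 2*4) - 145) = 49035 - 17*((12 + 8) - 145) = 49035 - 17*(20 - 145) = 49035 - 17*(-125) = 49035 + 2125 = 51160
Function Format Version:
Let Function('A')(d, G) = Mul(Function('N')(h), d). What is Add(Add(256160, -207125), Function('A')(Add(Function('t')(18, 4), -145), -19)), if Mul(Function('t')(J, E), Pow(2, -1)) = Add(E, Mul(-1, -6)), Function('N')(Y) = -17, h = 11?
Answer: 51160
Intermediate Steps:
Function('t')(J, E) = Add(12, Mul(2, E)) (Function('t')(J, E) = Mul(2, Add(E, Mul(-1, -6))) = Mul(2, Add(E, 6)) = Mul(2, Add(6, E)) = Add(12, Mul(2, E)))
Function('A')(d, G) = Mul(-17, d)
Add(Add(256160, -207125), Function('A')(Add(Function('t')(18, 4), -145), -19)) = Add(Add(256160, -207125), Mul(-17, Add(Add(12, Mul(2, 4)), -145))) = Add(49035, Mul(-17, Add(Add(12, 8), -145))) = Add(49035, Mul(-17, Add(20, -145))) = Add(49035, Mul(-17, -125)) = Add(49035, 2125) = 51160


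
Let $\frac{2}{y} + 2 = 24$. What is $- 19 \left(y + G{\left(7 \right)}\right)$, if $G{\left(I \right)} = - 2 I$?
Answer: $\frac{2907}{11} \approx 264.27$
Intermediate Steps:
$y = \frac{1}{11}$ ($y = \frac{2}{-2 + 24} = \frac{2}{22} = 2 \cdot \frac{1}{22} = \frac{1}{11} \approx 0.090909$)
$- 19 \left(y + G{\left(7 \right)}\right) = - 19 \left(\frac{1}{11} - 14\right) = \left(-19\right) \left(- \frac{153}{11}\right) = \frac{2907}{11}$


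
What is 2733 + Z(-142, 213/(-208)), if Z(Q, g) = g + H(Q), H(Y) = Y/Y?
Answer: 568459/208 ≈ 2733.0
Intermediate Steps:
H(Y) = 1
Z(Q, g) = 1 + g (Z(Q, g) = g + 1 = 1 + g)
2733 + Z(-142, 213/(-208)) = 2733 + (1 + 213/(-208)) = 2733 + (1 + 213*(-1/208)) = 2733 + (1 - 213/208) = 2733 - 5/208 = 568459/208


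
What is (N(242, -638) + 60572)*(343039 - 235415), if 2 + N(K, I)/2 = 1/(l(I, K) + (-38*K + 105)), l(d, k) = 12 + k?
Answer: 57604606692336/8837 ≈ 6.5186e+9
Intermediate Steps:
N(K, I) = -4 + 2/(117 - 37*K) (N(K, I) = -4 + 2/((12 + K) + (-38*K + 105)) = -4 + 2/((12 + K) + (105 - 38*K)) = -4 + 2/(117 - 37*K))
(N(242, -638) + 60572)*(343039 - 235415) = (2*(-233 + 74*242)/(117 - 37*242) + 60572)*(343039 - 235415) = (2*(-233 + 17908)/(117 - 8954) + 60572)*107624 = (2*17675/(-8837) + 60572)*107624 = (2*(-1/8837)*17675 + 60572)*107624 = (-35350/8837 + 60572)*107624 = (535239414/8837)*107624 = 57604606692336/8837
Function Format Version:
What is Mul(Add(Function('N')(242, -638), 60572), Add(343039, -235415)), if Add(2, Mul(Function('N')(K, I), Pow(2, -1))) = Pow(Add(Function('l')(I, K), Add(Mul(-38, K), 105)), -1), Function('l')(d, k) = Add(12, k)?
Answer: Rational(57604606692336, 8837) ≈ 6.5186e+9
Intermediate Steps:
Function('N')(K, I) = Add(-4, Mul(2, Pow(Add(117, Mul(-37, K)), -1))) (Function('N')(K, I) = Add(-4, Mul(2, Pow(Add(Add(12, K), Add(Mul(-38, K), 105)), -1))) = Add(-4, Mul(2, Pow(Add(Add(12, K), Add(105, Mul(-38, K))), -1))) = Add(-4, Mul(2, Pow(Add(117, Mul(-37, K)), -1))))
Mul(Add(Function('N')(242, -638), 60572), Add(343039, -235415)) = Mul(Add(Mul(2, Pow(Add(117, Mul(-37, 242)), -1), Add(-233, Mul(74, 242))), 60572), Add(343039, -235415)) = Mul(Add(Mul(2, Pow(Add(117, -8954), -1), Add(-233, 17908)), 60572), 107624) = Mul(Add(Mul(2, Pow(-8837, -1), 17675), 60572), 107624) = Mul(Add(Mul(2, Rational(-1, 8837), 17675), 60572), 107624) = Mul(Add(Rational(-35350, 8837), 60572), 107624) = Mul(Rational(535239414, 8837), 107624) = Rational(57604606692336, 8837)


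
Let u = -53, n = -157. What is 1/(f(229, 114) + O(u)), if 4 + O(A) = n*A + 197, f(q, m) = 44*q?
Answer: 1/18590 ≈ 5.3792e-5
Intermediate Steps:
O(A) = 193 - 157*A (O(A) = -4 + (-157*A + 197) = -4 + (197 - 157*A) = 193 - 157*A)
1/(f(229, 114) + O(u)) = 1/(44*229 + (193 - 157*(-53))) = 1/(10076 + (193 + 8321)) = 1/(10076 + 8514) = 1/18590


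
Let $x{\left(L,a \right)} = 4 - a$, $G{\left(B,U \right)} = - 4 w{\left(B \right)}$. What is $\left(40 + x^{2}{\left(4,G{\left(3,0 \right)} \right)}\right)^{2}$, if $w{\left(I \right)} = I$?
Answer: $87616$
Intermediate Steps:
$G{\left(B,U \right)} = - 4 B$
$\left(40 + x^{2}{\left(4,G{\left(3,0 \right)} \right)}\right)^{2} = \left(40 + \left(4 - \left(-4\right) 3\right)^{2}\right)^{2} = \left(40 + \left(4 - -12\right)^{2}\right)^{2} = \left(40 + \left(4 + 12\right)^{2}\right)^{2} = \left(40 + 16^{2}\right)^{2} = \left(40 + 256\right)^{2} = 296^{2} = 87616$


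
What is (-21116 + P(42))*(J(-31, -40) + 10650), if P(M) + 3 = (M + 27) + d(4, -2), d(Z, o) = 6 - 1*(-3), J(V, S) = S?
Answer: -223245010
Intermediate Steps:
d(Z, o) = 9 (d(Z, o) = 6 + 3 = 9)
P(M) = 33 + M (P(M) = -3 + ((M + 27) + 9) = -3 + ((27 + M) + 9) = -3 + (36 + M) = 33 + M)
(-21116 + P(42))*(J(-31, -40) + 10650) = (-21116 + (33 + 42))*(-40 + 10650) = (-21116 + 75)*10610 = -21041*10610 = -223245010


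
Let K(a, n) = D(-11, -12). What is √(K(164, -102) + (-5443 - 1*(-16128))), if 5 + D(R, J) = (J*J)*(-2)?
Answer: 2*√2598 ≈ 101.94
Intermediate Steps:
D(R, J) = -5 - 2*J² (D(R, J) = -5 + (J*J)*(-2) = -5 + J²*(-2) = -5 - 2*J²)
K(a, n) = -293 (K(a, n) = -5 - 2*(-12)² = -5 - 2*144 = -5 - 288 = -293)
√(K(164, -102) + (-5443 - 1*(-16128))) = √(-293 + (-5443 - 1*(-16128))) = √(-293 + (-5443 + 16128)) = √(-293 + 10685) = √10392 = 2*√2598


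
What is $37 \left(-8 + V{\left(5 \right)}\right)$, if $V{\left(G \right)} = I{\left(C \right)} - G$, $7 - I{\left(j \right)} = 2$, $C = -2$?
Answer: $-296$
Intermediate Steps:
$I{\left(j \right)} = 5$ ($I{\left(j \right)} = 7 - 2 = 5$)
$V{\left(G \right)} = 5 - G$
$37 \left(-8 + V{\left(5 \right)}\right) = 37 \left(-8 + \left(5 - 5\right)\right) = 37 \left(-8 + 0\right) = 37 \left(-8\right) = -296$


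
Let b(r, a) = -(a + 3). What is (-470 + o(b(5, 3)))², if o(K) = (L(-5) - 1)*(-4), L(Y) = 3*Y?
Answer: 164836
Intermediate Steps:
b(r, a) = -3 - a (b(r, a) = -(3 + a) = -3 - a)
o(K) = 64 (o(K) = (3*(-5) - 1)*(-4) = (-15 - 1)*(-4) = -16*(-4) = 64)
(-470 + o(b(5, 3)))² = (-470 + 64)² = (-406)² = 164836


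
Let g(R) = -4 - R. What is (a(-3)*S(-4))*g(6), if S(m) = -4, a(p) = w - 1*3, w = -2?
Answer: -200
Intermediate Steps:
a(p) = -5 (a(p) = -2 - 1*3 = -2 - 3 = -5)
(a(-3)*S(-4))*g(6) = (-5*(-4))*(-4 - 1*6) = 20*(-4 - 6) = 20*(-10) = -200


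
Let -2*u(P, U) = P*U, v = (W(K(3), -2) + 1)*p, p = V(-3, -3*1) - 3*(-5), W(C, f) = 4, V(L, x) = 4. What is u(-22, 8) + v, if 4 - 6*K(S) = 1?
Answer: 183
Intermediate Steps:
K(S) = 1/2 (K(S) = 2/3 - 1/6*1 = 2/3 - 1/6 = 1/2)
p = 19 (p = 4 - 3*(-5) = 4 + 15 = 19)
v = 95 (v = (4 + 1)*19 = 5*19 = 95)
u(P, U) = -P*U/2
u(-22, 8) + v = -1/2*(-22)*8 + 95 = 88 + 95 = 183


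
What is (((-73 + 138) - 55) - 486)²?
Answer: 226576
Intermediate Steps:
(((-73 + 138) - 55) - 486)² = ((65 - 55) - 486)² = (10 - 486)² = (-476)² = 226576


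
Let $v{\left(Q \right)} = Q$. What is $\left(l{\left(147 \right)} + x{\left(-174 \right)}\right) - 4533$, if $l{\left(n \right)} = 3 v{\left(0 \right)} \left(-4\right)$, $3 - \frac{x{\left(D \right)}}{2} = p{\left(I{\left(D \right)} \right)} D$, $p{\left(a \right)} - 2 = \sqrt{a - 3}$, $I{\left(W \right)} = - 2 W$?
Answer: $-3831 + 348 \sqrt{345} \approx 2632.8$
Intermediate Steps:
$p{\left(a \right)} = 2 + \sqrt{-3 + a}$ ($p{\left(a \right)} = 2 + \sqrt{a - 3} = 2 + \sqrt{-3 + a}$)
$x{\left(D \right)} = 6 - 2 D \left(2 + \sqrt{-3 - 2 D}\right)$ ($x{\left(D \right)} = 6 - 2 \left(2 + \sqrt{-3 - 2 D}\right) D = 6 - 2 D \left(2 + \sqrt{-3 - 2 D}\right)$)
$l{\left(n \right)} = 0$ ($l{\left(n \right)} = 3 \cdot 0 \left(-4\right) = 0 \left(-4\right) = 0$)
$\left(l{\left(147 \right)} + x{\left(-174 \right)}\right) - 4533 = \left(0 - \left(-6 - 348 \left(2 + \sqrt{-3 - -348}\right)\right)\right) - 4533 = \left(0 - \left(-6 - 348 \left(2 + \sqrt{-3 + 348}\right)\right)\right) - 4533 = \left(0 - \left(-6 - 348 \left(2 + \sqrt{345}\right)\right)\right) - 4533 = \left(0 + \left(6 + \left(696 + 348 \sqrt{345}\right)\right)\right) - 4533 = \left(0 + \left(702 + 348 \sqrt{345}\right)\right) - 4533 = \left(702 + 348 \sqrt{345}\right) - 4533 = -3831 + 348 \sqrt{345}$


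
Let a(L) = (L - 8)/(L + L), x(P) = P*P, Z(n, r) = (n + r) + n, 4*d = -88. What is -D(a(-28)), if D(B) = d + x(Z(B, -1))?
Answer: 1074/49 ≈ 21.918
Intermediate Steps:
d = -22 (d = (¼)*(-88) = -22)
Z(n, r) = r + 2*n
x(P) = P²
a(L) = (-8 + L)/(2*L) (a(L) = (-8 + L)/((2*L)) = (-8 + L)*(1/(2*L)) = (-8 + L)/(2*L))
D(B) = -22 + (-1 + 2*B)²
-D(a(-28)) = -(-22 + (-1 + 2*((½)*(-8 - 28)/(-28)))²) = -(-22 + (-1 + 2*((½)*(-1/28)*(-36)))²) = -(-22 + (-1 + 2*(9/14))²) = -(-22 + (-1 + 9/7)²) = -(-22 + (2/7)²) = -(-22 + 4/49) = -1*(-1074/49) = 1074/49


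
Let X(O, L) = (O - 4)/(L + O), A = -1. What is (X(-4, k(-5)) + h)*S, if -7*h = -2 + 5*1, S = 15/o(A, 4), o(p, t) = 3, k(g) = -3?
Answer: 25/7 ≈ 3.5714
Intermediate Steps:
X(O, L) = (-4 + O)/(L + O)
S = 5 (S = 15/3 = 15*(1/3) = 5)
h = -3/7 (h = -(-2 + 5*1)/7 = -(-2 + 5)/7 = -1/7*3 = -3/7 ≈ -0.42857)
(X(-4, k(-5)) + h)*S = ((-4 - 4)/(-3 - 4) - 3/7)*5 = (-8/(-7) - 3/7)*5 = (-1/7*(-8) - 3/7)*5 = (8/7 - 3/7)*5 = (5/7)*5 = 25/7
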